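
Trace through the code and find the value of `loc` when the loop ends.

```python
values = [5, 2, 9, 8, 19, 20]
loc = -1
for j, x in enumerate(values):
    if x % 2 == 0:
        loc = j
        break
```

Let's trace through this code step by step.

Initialize: values = [5, 2, 9, 8, 19, 20]
Initialize: loc = -1
Entering loop: for j, x in enumerate(values):
After iteration 1: j = 0, x = 5, loc = -1
After iteration 2: j = 1, x = 2, loc = 1
Loop ends.

Final answer: 1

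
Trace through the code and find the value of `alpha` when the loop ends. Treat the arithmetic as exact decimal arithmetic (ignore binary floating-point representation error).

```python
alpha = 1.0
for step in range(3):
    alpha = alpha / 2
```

Let's trace through this code step by step.

Initialize: alpha = 1.0
Entering loop: for step in range(3):
After iteration 1: step = 0, alpha = 0.5
After iteration 2: step = 1, alpha = 0.25
After iteration 3: step = 2, alpha = 0.125
Loop ends.

Final answer: 0.125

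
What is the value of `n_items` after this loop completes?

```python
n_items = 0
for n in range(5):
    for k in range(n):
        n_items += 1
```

Let's trace through this code step by step.

Initialize: n_items = 0
Entering loop: for n in range(5):
After iteration 1: n = 0, n_items = 0
After iteration 2: n = 1, n_items = 1, k = 0
After iteration 3: n = 2, n_items = 3, k = 1
After iteration 4: n = 3, n_items = 6, k = 2
After iteration 5: n = 4, n_items = 10, k = 3
Loop ends.

Final answer: 10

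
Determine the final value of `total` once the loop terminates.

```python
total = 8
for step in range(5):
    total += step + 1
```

Let's trace through this code step by step.

Initialize: total = 8
Entering loop: for step in range(5):
After iteration 1: step = 0, total = 9
After iteration 2: step = 1, total = 11
After iteration 3: step = 2, total = 14
After iteration 4: step = 3, total = 18
After iteration 5: step = 4, total = 23
Loop ends.

Final answer: 23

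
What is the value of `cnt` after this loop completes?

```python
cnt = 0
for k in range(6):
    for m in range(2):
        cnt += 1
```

Let's trace through this code step by step.

Initialize: cnt = 0
Entering loop: for k in range(6):
After iteration 1: k = 0, cnt = 2
After iteration 2: k = 1, cnt = 4
After iteration 3: k = 2, cnt = 6
After iteration 4: k = 3, cnt = 8
After iteration 5: k = 4, cnt = 10
After iteration 6: k = 5, cnt = 12
Loop ends.

Final answer: 12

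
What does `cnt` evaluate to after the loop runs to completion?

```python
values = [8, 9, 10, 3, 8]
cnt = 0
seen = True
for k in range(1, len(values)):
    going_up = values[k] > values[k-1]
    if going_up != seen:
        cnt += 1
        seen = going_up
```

Let's trace through this code step by step.

Initialize: values = [8, 9, 10, 3, 8]
Initialize: cnt = 0
Initialize: seen = True
Entering loop: for k in range(1, len(values)):
After iteration 1: k = 1, cnt = 0, seen = True, going_up = True
After iteration 2: k = 2, cnt = 0, seen = True, going_up = True
After iteration 3: k = 3, cnt = 1, seen = False, going_up = False
After iteration 4: k = 4, cnt = 2, seen = True, going_up = True
Loop ends.

Final answer: 2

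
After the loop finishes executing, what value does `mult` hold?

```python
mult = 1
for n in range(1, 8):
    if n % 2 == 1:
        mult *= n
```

Let's trace through this code step by step.

Initialize: mult = 1
Entering loop: for n in range(1, 8):
After iteration 1: n = 1, mult = 1
After iteration 2: n = 2, mult = 1
After iteration 3: n = 3, mult = 3
After iteration 4: n = 4, mult = 3
After iteration 5: n = 5, mult = 15
After iteration 6: n = 6, mult = 15
After iteration 7: n = 7, mult = 105
Loop ends.

Final answer: 105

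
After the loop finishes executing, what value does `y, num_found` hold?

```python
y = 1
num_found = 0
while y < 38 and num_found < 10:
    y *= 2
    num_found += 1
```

Let's trace through this code step by step.

Initialize: y = 1
Initialize: num_found = 0
Entering loop: while y < 38 and num_found < 10:
After iteration 1: y = 2, num_found = 1
After iteration 2: y = 4, num_found = 2
After iteration 3: y = 8, num_found = 3
After iteration 4: y = 16, num_found = 4
After iteration 5: y = 32, num_found = 5
After iteration 6: y = 64, num_found = 6
Loop ends.

Final answer: 64, 6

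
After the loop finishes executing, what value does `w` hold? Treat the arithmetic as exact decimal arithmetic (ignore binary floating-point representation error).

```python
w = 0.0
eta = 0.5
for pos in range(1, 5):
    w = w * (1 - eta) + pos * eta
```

Let's trace through this code step by step.

Initialize: w = 0.0
Initialize: eta = 0.5
Entering loop: for pos in range(1, 5):
After iteration 1: pos = 1, w = 0.5
After iteration 2: pos = 2, w = 1.25
After iteration 3: pos = 3, w = 2.125
After iteration 4: pos = 4, w = 3.0625
Loop ends.

Final answer: 3.0625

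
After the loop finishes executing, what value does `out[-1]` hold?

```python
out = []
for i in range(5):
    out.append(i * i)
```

Let's trace through this code step by step.

Initialize: out = []
Entering loop: for i in range(5):
After iteration 1: i = 0, out = [0]
After iteration 2: i = 1, out = [0, 1]
After iteration 3: i = 2, out = [0, 1, 4]
After iteration 4: i = 3, out = [0, 1, 4, 9]
After iteration 5: i = 4, out = [0, 1, 4, 9, 16]
Loop ends.
out[-1] = 16

Final answer: 16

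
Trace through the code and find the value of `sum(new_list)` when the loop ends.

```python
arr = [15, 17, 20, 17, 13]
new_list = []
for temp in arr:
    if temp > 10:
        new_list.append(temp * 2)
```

Let's trace through this code step by step.

Initialize: arr = [15, 17, 20, 17, 13]
Initialize: new_list = []
Entering loop: for temp in arr:
After iteration 1: temp = 15, new_list = [30]
After iteration 2: temp = 17, new_list = [30, 34]
After iteration 3: temp = 20, new_list = [30, 34, 40]
After iteration 4: temp = 17, new_list = [30, 34, 40, 34]
After iteration 5: temp = 13, new_list = [30, 34, 40, 34, 26]
Loop ends.
sum(new_list) = 164

Final answer: 164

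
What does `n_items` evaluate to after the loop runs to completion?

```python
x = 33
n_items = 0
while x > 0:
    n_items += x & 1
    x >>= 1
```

Let's trace through this code step by step.

Initialize: x = 33
Initialize: n_items = 0
Entering loop: while x > 0:
After iteration 1: x = 16, n_items = 1
After iteration 2: x = 8, n_items = 1
After iteration 3: x = 4, n_items = 1
After iteration 4: x = 2, n_items = 1
After iteration 5: x = 1, n_items = 1
After iteration 6: x = 0, n_items = 2
Loop ends.

Final answer: 2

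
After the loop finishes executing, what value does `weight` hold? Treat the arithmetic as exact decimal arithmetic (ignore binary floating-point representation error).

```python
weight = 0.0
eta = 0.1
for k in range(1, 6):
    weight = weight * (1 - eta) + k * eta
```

Let's trace through this code step by step.

Initialize: weight = 0.0
Initialize: eta = 0.1
Entering loop: for k in range(1, 6):
After iteration 1: k = 1, weight = 0.1
After iteration 2: k = 2, weight = 0.29
After iteration 3: k = 3, weight = 0.561
After iteration 4: k = 4, weight = 0.9049
After iteration 5: k = 5, weight = 1.31441
Loop ends.

Final answer: 1.31441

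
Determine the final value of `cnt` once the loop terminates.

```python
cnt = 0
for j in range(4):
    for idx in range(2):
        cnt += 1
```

Let's trace through this code step by step.

Initialize: cnt = 0
Entering loop: for j in range(4):
After iteration 1: j = 0, cnt = 2
After iteration 2: j = 1, cnt = 4
After iteration 3: j = 2, cnt = 6
After iteration 4: j = 3, cnt = 8
Loop ends.

Final answer: 8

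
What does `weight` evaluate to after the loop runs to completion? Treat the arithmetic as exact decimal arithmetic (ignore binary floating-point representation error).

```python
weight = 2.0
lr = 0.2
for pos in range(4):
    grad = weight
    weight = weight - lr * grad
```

Let's trace through this code step by step.

Initialize: weight = 2.0
Initialize: lr = 0.2
Entering loop: for pos in range(4):
After iteration 1: pos = 0, weight = 1.6, grad = 2.0
After iteration 2: pos = 1, weight = 1.28, grad = 1.6
After iteration 3: pos = 2, weight = 1.024, grad = 1.28
After iteration 4: pos = 3, weight = 0.8192, grad = 1.024
Loop ends.

Final answer: 0.8192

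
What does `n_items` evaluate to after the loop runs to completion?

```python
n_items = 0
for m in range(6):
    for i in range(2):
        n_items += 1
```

Let's trace through this code step by step.

Initialize: n_items = 0
Entering loop: for m in range(6):
After iteration 1: m = 0, n_items = 2
After iteration 2: m = 1, n_items = 4
After iteration 3: m = 2, n_items = 6
After iteration 4: m = 3, n_items = 8
After iteration 5: m = 4, n_items = 10
After iteration 6: m = 5, n_items = 12
Loop ends.

Final answer: 12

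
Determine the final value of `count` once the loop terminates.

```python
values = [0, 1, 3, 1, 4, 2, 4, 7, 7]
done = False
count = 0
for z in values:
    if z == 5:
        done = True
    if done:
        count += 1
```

Let's trace through this code step by step.

Initialize: values = [0, 1, 3, 1, 4, 2, 4, 7, 7]
Initialize: done = False
Initialize: count = 0
Entering loop: for z in values:
After iteration 1: z = 0, count = 0
After iteration 2: z = 1, count = 0
After iteration 3: z = 3, count = 0
After iteration 4: z = 1, count = 0
After iteration 5: z = 4, count = 0
After iteration 6: z = 2, count = 0
After iteration 7: z = 4, count = 0
After iteration 8: z = 7, count = 0
After iteration 9: z = 7, count = 0
Loop ends.

Final answer: 0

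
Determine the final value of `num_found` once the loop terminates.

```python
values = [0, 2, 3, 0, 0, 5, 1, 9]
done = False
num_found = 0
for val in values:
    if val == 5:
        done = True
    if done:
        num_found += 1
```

Let's trace through this code step by step.

Initialize: values = [0, 2, 3, 0, 0, 5, 1, 9]
Initialize: done = False
Initialize: num_found = 0
Entering loop: for val in values:
After iteration 1: val = 0, done = False, num_found = 0
After iteration 2: val = 2, done = False, num_found = 0
After iteration 3: val = 3, done = False, num_found = 0
After iteration 4: val = 0, done = False, num_found = 0
After iteration 5: val = 0, done = False, num_found = 0
After iteration 6: val = 5, done = True, num_found = 1
After iteration 7: val = 1, done = True, num_found = 2
After iteration 8: val = 9, done = True, num_found = 3
Loop ends.

Final answer: 3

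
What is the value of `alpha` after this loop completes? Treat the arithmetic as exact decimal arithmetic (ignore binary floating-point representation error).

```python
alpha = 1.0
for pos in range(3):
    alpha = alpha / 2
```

Let's trace through this code step by step.

Initialize: alpha = 1.0
Entering loop: for pos in range(3):
After iteration 1: pos = 0, alpha = 0.5
After iteration 2: pos = 1, alpha = 0.25
After iteration 3: pos = 2, alpha = 0.125
Loop ends.

Final answer: 0.125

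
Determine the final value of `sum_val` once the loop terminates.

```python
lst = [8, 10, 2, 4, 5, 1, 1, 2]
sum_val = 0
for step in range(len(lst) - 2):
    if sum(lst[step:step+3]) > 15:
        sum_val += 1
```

Let's trace through this code step by step.

Initialize: lst = [8, 10, 2, 4, 5, 1, 1, 2]
Initialize: sum_val = 0
Entering loop: for step in range(len(lst) - 2):
After iteration 1: step = 0, sum_val = 1
After iteration 2: step = 1, sum_val = 2
After iteration 3: step = 2, sum_val = 2
After iteration 4: step = 3, sum_val = 2
After iteration 5: step = 4, sum_val = 2
After iteration 6: step = 5, sum_val = 2
Loop ends.

Final answer: 2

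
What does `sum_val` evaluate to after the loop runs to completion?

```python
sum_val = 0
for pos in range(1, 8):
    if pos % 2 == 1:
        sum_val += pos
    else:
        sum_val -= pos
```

Let's trace through this code step by step.

Initialize: sum_val = 0
Entering loop: for pos in range(1, 8):
After iteration 1: pos = 1, sum_val = 1
After iteration 2: pos = 2, sum_val = -1
After iteration 3: pos = 3, sum_val = 2
After iteration 4: pos = 4, sum_val = -2
After iteration 5: pos = 5, sum_val = 3
After iteration 6: pos = 6, sum_val = -3
After iteration 7: pos = 7, sum_val = 4
Loop ends.

Final answer: 4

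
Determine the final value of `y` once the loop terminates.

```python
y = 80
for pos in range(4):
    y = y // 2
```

Let's trace through this code step by step.

Initialize: y = 80
Entering loop: for pos in range(4):
After iteration 1: pos = 0, y = 40
After iteration 2: pos = 1, y = 20
After iteration 3: pos = 2, y = 10
After iteration 4: pos = 3, y = 5
Loop ends.

Final answer: 5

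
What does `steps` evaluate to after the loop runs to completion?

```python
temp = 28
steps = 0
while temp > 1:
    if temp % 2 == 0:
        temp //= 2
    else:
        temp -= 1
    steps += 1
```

Let's trace through this code step by step.

Initialize: temp = 28
Initialize: steps = 0
Entering loop: while temp > 1:
After iteration 1: temp = 14, steps = 1
After iteration 2: temp = 7, steps = 2
After iteration 3: temp = 6, steps = 3
After iteration 4: temp = 3, steps = 4
After iteration 5: temp = 2, steps = 5
After iteration 6: temp = 1, steps = 6
Loop ends.

Final answer: 6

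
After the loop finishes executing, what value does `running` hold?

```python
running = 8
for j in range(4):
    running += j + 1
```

Let's trace through this code step by step.

Initialize: running = 8
Entering loop: for j in range(4):
After iteration 1: j = 0, running = 9
After iteration 2: j = 1, running = 11
After iteration 3: j = 2, running = 14
After iteration 4: j = 3, running = 18
Loop ends.

Final answer: 18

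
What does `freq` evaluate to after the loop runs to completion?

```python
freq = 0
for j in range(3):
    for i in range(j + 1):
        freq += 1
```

Let's trace through this code step by step.

Initialize: freq = 0
Entering loop: for j in range(3):
After iteration 1: j = 0, freq = 1, i = 0
After iteration 2: j = 1, freq = 3, i = 1
After iteration 3: j = 2, freq = 6, i = 2
Loop ends.

Final answer: 6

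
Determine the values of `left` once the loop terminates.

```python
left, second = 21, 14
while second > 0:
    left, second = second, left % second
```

Let's trace through this code step by step.

Initialize: left = 21
Initialize: second = 14
Entering loop: while second > 0:
After iteration 1: left = 14, second = 7
After iteration 2: left = 7, second = 0
Loop ends.

Final answer: 7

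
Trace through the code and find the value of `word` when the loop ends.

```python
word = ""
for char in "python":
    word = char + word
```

Let's trace through this code step by step.

Initialize: word = ''
Entering loop: for char in "python":
After iteration 1: char = 'p', word = 'p'
After iteration 2: char = 'y', word = 'yp'
After iteration 3: char = 't', word = 'typ'
After iteration 4: char = 'h', word = 'htyp'
After iteration 5: char = 'o', word = 'ohtyp'
After iteration 6: char = 'n', word = 'nohtyp'
Loop ends.

Final answer: 'nohtyp'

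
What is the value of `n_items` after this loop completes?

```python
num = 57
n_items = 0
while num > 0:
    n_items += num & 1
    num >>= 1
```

Let's trace through this code step by step.

Initialize: num = 57
Initialize: n_items = 0
Entering loop: while num > 0:
After iteration 1: num = 28, n_items = 1
After iteration 2: num = 14, n_items = 1
After iteration 3: num = 7, n_items = 1
After iteration 4: num = 3, n_items = 2
After iteration 5: num = 1, n_items = 3
After iteration 6: num = 0, n_items = 4
Loop ends.

Final answer: 4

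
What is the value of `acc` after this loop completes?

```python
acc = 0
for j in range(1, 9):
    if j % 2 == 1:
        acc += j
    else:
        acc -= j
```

Let's trace through this code step by step.

Initialize: acc = 0
Entering loop: for j in range(1, 9):
After iteration 1: j = 1, acc = 1
After iteration 2: j = 2, acc = -1
After iteration 3: j = 3, acc = 2
After iteration 4: j = 4, acc = -2
After iteration 5: j = 5, acc = 3
After iteration 6: j = 6, acc = -3
After iteration 7: j = 7, acc = 4
After iteration 8: j = 8, acc = -4
Loop ends.

Final answer: -4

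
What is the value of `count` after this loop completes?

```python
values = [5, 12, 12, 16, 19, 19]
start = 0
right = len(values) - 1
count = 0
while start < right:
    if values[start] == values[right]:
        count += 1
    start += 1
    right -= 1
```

Let's trace through this code step by step.

Initialize: values = [5, 12, 12, 16, 19, 19]
Initialize: start = 0
Initialize: right = 5
Initialize: count = 0
Entering loop: while start < right:
After iteration 1: start = 1, right = 4, count = 0
After iteration 2: start = 2, right = 3, count = 0
After iteration 3: start = 3, right = 2, count = 0
Loop ends.

Final answer: 0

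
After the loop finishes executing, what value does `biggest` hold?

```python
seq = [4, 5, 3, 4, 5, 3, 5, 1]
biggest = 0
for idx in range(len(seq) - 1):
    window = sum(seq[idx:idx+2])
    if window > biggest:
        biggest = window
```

Let's trace through this code step by step.

Initialize: seq = [4, 5, 3, 4, 5, 3, 5, 1]
Initialize: biggest = 0
Entering loop: for idx in range(len(seq) - 1):
After iteration 1: idx = 0, biggest = 9, window = 9
After iteration 2: idx = 1, biggest = 9, window = 8
After iteration 3: idx = 2, biggest = 9, window = 7
After iteration 4: idx = 3, biggest = 9, window = 9
After iteration 5: idx = 4, biggest = 9, window = 8
After iteration 6: idx = 5, biggest = 9, window = 8
After iteration 7: idx = 6, biggest = 9, window = 6
Loop ends.

Final answer: 9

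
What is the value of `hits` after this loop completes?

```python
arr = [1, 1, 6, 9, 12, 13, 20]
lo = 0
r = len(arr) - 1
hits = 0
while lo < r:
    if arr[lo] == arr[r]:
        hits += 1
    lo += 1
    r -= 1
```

Let's trace through this code step by step.

Initialize: arr = [1, 1, 6, 9, 12, 13, 20]
Initialize: lo = 0
Initialize: r = 6
Initialize: hits = 0
Entering loop: while lo < r:
After iteration 1: lo = 1, r = 5, hits = 0
After iteration 2: lo = 2, r = 4, hits = 0
After iteration 3: lo = 3, r = 3, hits = 0
Loop ends.

Final answer: 0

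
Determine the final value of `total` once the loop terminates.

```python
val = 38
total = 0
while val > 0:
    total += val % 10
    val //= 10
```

Let's trace through this code step by step.

Initialize: val = 38
Initialize: total = 0
Entering loop: while val > 0:
After iteration 1: val = 3, total = 8
After iteration 2: val = 0, total = 11
Loop ends.

Final answer: 11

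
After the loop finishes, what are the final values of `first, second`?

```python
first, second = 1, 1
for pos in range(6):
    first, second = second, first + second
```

Let's trace through this code step by step.

Initialize: first = 1
Initialize: second = 1
Entering loop: for pos in range(6):
After iteration 1: pos = 0, first = 1, second = 2
After iteration 2: pos = 1, first = 2, second = 3
After iteration 3: pos = 2, first = 3, second = 5
After iteration 4: pos = 3, first = 5, second = 8
After iteration 5: pos = 4, first = 8, second = 13
After iteration 6: pos = 5, first = 13, second = 21
Loop ends.

Final answer: 13, 21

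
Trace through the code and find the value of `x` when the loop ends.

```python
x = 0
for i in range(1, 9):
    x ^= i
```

Let's trace through this code step by step.

Initialize: x = 0
Entering loop: for i in range(1, 9):
After iteration 1: i = 1, x = 1
After iteration 2: i = 2, x = 3
After iteration 3: i = 3, x = 0
After iteration 4: i = 4, x = 4
After iteration 5: i = 5, x = 1
After iteration 6: i = 6, x = 7
After iteration 7: i = 7, x = 0
After iteration 8: i = 8, x = 8
Loop ends.

Final answer: 8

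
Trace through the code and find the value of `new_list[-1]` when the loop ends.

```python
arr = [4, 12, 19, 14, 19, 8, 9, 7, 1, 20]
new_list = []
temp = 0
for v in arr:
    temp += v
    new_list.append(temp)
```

Let's trace through this code step by step.

Initialize: arr = [4, 12, 19, 14, 19, 8, 9, 7, 1, 20]
Initialize: new_list = []
Initialize: temp = 0
Entering loop: for v in arr:
After iteration 1: v = 4, new_list = [4], temp = 4
After iteration 2: v = 12, new_list = [4, 16], temp = 16
After iteration 3: v = 19, new_list = [4, 16, 35], temp = 35
After iteration 4: v = 14, new_list = [4, 16, 35, 49], temp = 49
After iteration 5: v = 19, new_list = [4, 16, 35, 49, 68], temp = 68
After iteration 6: v = 8, new_list = [4, 16, 35, 49, 68, 76], temp = 76
After iteration 7: v = 9, new_list = [4, 16, 35, 49, 68, 76, 85], temp = 85
After iteration 8: v = 7, new_list = [4, 16, 35, 49, 68, 76, 85, 92], temp = 92
After iteration 9: v = 1, new_list = [4, 16, 35, 49, 68, 76, 85, 92, 93], temp = 93
After iteration 10: v = 20, new_list = [4, 16, 35, 49, 68, 76, 85, 92, 93, 113], temp = 113
Loop ends.
new_list[-1] = 113

Final answer: 113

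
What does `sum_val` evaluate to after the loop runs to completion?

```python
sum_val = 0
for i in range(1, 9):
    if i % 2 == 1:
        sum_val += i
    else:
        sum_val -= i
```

Let's trace through this code step by step.

Initialize: sum_val = 0
Entering loop: for i in range(1, 9):
After iteration 1: i = 1, sum_val = 1
After iteration 2: i = 2, sum_val = -1
After iteration 3: i = 3, sum_val = 2
After iteration 4: i = 4, sum_val = -2
After iteration 5: i = 5, sum_val = 3
After iteration 6: i = 6, sum_val = -3
After iteration 7: i = 7, sum_val = 4
After iteration 8: i = 8, sum_val = -4
Loop ends.

Final answer: -4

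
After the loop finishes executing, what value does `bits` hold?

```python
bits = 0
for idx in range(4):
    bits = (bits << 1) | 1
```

Let's trace through this code step by step.

Initialize: bits = 0
Entering loop: for idx in range(4):
After iteration 1: idx = 0, bits = 1
After iteration 2: idx = 1, bits = 3
After iteration 3: idx = 2, bits = 7
After iteration 4: idx = 3, bits = 15
Loop ends.

Final answer: 15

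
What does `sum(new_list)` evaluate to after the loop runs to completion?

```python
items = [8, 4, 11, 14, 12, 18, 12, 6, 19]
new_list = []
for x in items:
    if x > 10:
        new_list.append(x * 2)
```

Let's trace through this code step by step.

Initialize: items = [8, 4, 11, 14, 12, 18, 12, 6, 19]
Initialize: new_list = []
Entering loop: for x in items:
After iteration 1: x = 8, new_list = []
After iteration 2: x = 4, new_list = []
After iteration 3: x = 11, new_list = [22]
After iteration 4: x = 14, new_list = [22, 28]
After iteration 5: x = 12, new_list = [22, 28, 24]
After iteration 6: x = 18, new_list = [22, 28, 24, 36]
After iteration 7: x = 12, new_list = [22, 28, 24, 36, 24]
After iteration 8: x = 6, new_list = [22, 28, 24, 36, 24]
After iteration 9: x = 19, new_list = [22, 28, 24, 36, 24, 38]
Loop ends.
sum(new_list) = 172

Final answer: 172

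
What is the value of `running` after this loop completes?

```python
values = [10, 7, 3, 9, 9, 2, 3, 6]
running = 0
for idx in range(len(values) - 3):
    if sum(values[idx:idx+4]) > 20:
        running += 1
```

Let's trace through this code step by step.

Initialize: values = [10, 7, 3, 9, 9, 2, 3, 6]
Initialize: running = 0
Entering loop: for idx in range(len(values) - 3):
After iteration 1: idx = 0, running = 1
After iteration 2: idx = 1, running = 2
After iteration 3: idx = 2, running = 3
After iteration 4: idx = 3, running = 4
After iteration 5: idx = 4, running = 4
Loop ends.

Final answer: 4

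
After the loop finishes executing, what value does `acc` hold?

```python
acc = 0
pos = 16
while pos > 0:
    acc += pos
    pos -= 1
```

Let's trace through this code step by step.

Initialize: acc = 0
Initialize: pos = 16
Entering loop: while pos > 0:
After iteration 1: acc = 16, pos = 15
After iteration 2: acc = 31, pos = 14
After iteration 3: acc = 45, pos = 13
After iteration 4: acc = 58, pos = 12
After iteration 5: acc = 70, pos = 11
After iteration 6: acc = 81, pos = 10
After iteration 7: acc = 91, pos = 9
After iteration 8: acc = 100, pos = 8
After iteration 9: acc = 108, pos = 7
After iteration 10: acc = 115, pos = 6
After iteration 11: acc = 121, pos = 5
After iteration 12: acc = 126, pos = 4
After iteration 13: acc = 130, pos = 3
After iteration 14: acc = 133, pos = 2
After iteration 15: acc = 135, pos = 1
After iteration 16: acc = 136, pos = 0
Loop ends.

Final answer: 136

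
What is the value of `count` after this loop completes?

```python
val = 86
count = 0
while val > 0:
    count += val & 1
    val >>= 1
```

Let's trace through this code step by step.

Initialize: val = 86
Initialize: count = 0
Entering loop: while val > 0:
After iteration 1: val = 43, count = 0
After iteration 2: val = 21, count = 1
After iteration 3: val = 10, count = 2
After iteration 4: val = 5, count = 2
After iteration 5: val = 2, count = 3
After iteration 6: val = 1, count = 3
After iteration 7: val = 0, count = 4
Loop ends.

Final answer: 4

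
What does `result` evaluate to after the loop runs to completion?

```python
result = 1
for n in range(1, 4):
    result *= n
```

Let's trace through this code step by step.

Initialize: result = 1
Entering loop: for n in range(1, 4):
After iteration 1: n = 1, result = 1
After iteration 2: n = 2, result = 2
After iteration 3: n = 3, result = 6
Loop ends.

Final answer: 6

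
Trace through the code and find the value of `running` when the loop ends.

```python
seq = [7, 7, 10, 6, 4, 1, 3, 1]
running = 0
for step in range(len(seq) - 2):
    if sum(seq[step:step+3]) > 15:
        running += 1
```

Let's trace through this code step by step.

Initialize: seq = [7, 7, 10, 6, 4, 1, 3, 1]
Initialize: running = 0
Entering loop: for step in range(len(seq) - 2):
After iteration 1: step = 0, running = 1
After iteration 2: step = 1, running = 2
After iteration 3: step = 2, running = 3
After iteration 4: step = 3, running = 3
After iteration 5: step = 4, running = 3
After iteration 6: step = 5, running = 3
Loop ends.

Final answer: 3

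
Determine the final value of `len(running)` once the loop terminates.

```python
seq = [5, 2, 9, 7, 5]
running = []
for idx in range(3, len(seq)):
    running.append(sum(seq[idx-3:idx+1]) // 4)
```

Let's trace through this code step by step.

Initialize: seq = [5, 2, 9, 7, 5]
Initialize: running = []
Entering loop: for idx in range(3, len(seq)):
After iteration 1: idx = 3, running = [5]
After iteration 2: idx = 4, running = [5, 5]
Loop ends.
len(running) = 2

Final answer: 2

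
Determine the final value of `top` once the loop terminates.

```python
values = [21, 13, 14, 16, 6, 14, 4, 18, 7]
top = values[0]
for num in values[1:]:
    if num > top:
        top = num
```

Let's trace through this code step by step.

Initialize: values = [21, 13, 14, 16, 6, 14, 4, 18, 7]
Initialize: top = 21
Entering loop: for num in values[1:]:
After iteration 1: num = 13, top = 21
After iteration 2: num = 14, top = 21
After iteration 3: num = 16, top = 21
After iteration 4: num = 6, top = 21
After iteration 5: num = 14, top = 21
After iteration 6: num = 4, top = 21
After iteration 7: num = 18, top = 21
After iteration 8: num = 7, top = 21
Loop ends.

Final answer: 21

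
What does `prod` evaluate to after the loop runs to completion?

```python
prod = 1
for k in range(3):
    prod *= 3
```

Let's trace through this code step by step.

Initialize: prod = 1
Entering loop: for k in range(3):
After iteration 1: k = 0, prod = 3
After iteration 2: k = 1, prod = 9
After iteration 3: k = 2, prod = 27
Loop ends.

Final answer: 27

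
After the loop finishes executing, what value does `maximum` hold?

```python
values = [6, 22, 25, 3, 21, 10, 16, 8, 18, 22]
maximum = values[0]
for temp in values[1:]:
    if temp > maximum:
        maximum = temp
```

Let's trace through this code step by step.

Initialize: values = [6, 22, 25, 3, 21, 10, 16, 8, 18, 22]
Initialize: maximum = 6
Entering loop: for temp in values[1:]:
After iteration 1: temp = 22, maximum = 22
After iteration 2: temp = 25, maximum = 25
After iteration 3: temp = 3, maximum = 25
After iteration 4: temp = 21, maximum = 25
After iteration 5: temp = 10, maximum = 25
After iteration 6: temp = 16, maximum = 25
After iteration 7: temp = 8, maximum = 25
After iteration 8: temp = 18, maximum = 25
After iteration 9: temp = 22, maximum = 25
Loop ends.

Final answer: 25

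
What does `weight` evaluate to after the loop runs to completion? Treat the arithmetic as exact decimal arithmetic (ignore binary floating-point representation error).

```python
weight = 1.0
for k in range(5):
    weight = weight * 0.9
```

Let's trace through this code step by step.

Initialize: weight = 1.0
Entering loop: for k in range(5):
After iteration 1: k = 0, weight = 0.9
After iteration 2: k = 1, weight = 0.81
After iteration 3: k = 2, weight = 0.729
After iteration 4: k = 3, weight = 0.6561
After iteration 5: k = 4, weight = 0.59049
Loop ends.

Final answer: 0.59049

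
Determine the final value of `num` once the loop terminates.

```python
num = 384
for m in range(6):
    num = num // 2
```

Let's trace through this code step by step.

Initialize: num = 384
Entering loop: for m in range(6):
After iteration 1: m = 0, num = 192
After iteration 2: m = 1, num = 96
After iteration 3: m = 2, num = 48
After iteration 4: m = 3, num = 24
After iteration 5: m = 4, num = 12
After iteration 6: m = 5, num = 6
Loop ends.

Final answer: 6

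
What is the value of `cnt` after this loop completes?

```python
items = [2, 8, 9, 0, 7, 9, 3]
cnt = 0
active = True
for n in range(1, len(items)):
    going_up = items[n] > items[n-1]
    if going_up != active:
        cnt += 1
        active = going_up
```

Let's trace through this code step by step.

Initialize: items = [2, 8, 9, 0, 7, 9, 3]
Initialize: cnt = 0
Initialize: active = True
Entering loop: for n in range(1, len(items)):
After iteration 1: n = 1, cnt = 0, active = True, going_up = True
After iteration 2: n = 2, cnt = 0, active = True, going_up = True
After iteration 3: n = 3, cnt = 1, active = False, going_up = False
After iteration 4: n = 4, cnt = 2, active = True, going_up = True
After iteration 5: n = 5, cnt = 2, active = True, going_up = True
After iteration 6: n = 6, cnt = 3, active = False, going_up = False
Loop ends.

Final answer: 3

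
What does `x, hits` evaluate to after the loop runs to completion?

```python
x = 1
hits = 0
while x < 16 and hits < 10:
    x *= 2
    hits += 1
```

Let's trace through this code step by step.

Initialize: x = 1
Initialize: hits = 0
Entering loop: while x < 16 and hits < 10:
After iteration 1: x = 2, hits = 1
After iteration 2: x = 4, hits = 2
After iteration 3: x = 8, hits = 3
After iteration 4: x = 16, hits = 4
Loop ends.

Final answer: 16, 4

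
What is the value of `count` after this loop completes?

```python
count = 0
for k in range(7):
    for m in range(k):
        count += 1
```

Let's trace through this code step by step.

Initialize: count = 0
Entering loop: for k in range(7):
After iteration 1: k = 0, count = 0
After iteration 2: k = 1, count = 1, m = 0
After iteration 3: k = 2, count = 3, m = 1
After iteration 4: k = 3, count = 6, m = 2
After iteration 5: k = 4, count = 10, m = 3
After iteration 6: k = 5, count = 15, m = 4
After iteration 7: k = 6, count = 21, m = 5
Loop ends.

Final answer: 21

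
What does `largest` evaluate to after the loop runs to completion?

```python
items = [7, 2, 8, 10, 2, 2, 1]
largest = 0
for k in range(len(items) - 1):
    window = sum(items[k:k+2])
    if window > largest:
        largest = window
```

Let's trace through this code step by step.

Initialize: items = [7, 2, 8, 10, 2, 2, 1]
Initialize: largest = 0
Entering loop: for k in range(len(items) - 1):
After iteration 1: k = 0, largest = 9, window = 9
After iteration 2: k = 1, largest = 10, window = 10
After iteration 3: k = 2, largest = 18, window = 18
After iteration 4: k = 3, largest = 18, window = 12
After iteration 5: k = 4, largest = 18, window = 4
After iteration 6: k = 5, largest = 18, window = 3
Loop ends.

Final answer: 18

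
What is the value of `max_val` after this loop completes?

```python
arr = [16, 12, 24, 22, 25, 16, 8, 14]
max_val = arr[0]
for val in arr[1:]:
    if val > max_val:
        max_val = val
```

Let's trace through this code step by step.

Initialize: arr = [16, 12, 24, 22, 25, 16, 8, 14]
Initialize: max_val = 16
Entering loop: for val in arr[1:]:
After iteration 1: val = 12, max_val = 16
After iteration 2: val = 24, max_val = 24
After iteration 3: val = 22, max_val = 24
After iteration 4: val = 25, max_val = 25
After iteration 5: val = 16, max_val = 25
After iteration 6: val = 8, max_val = 25
After iteration 7: val = 14, max_val = 25
Loop ends.

Final answer: 25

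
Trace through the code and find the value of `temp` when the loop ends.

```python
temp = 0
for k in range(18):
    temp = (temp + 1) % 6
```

Let's trace through this code step by step.

Initialize: temp = 0
Entering loop: for k in range(18):
After iteration 1: k = 0, temp = 1
After iteration 2: k = 1, temp = 2
After iteration 3: k = 2, temp = 3
After iteration 4: k = 3, temp = 4
After iteration 5: k = 4, temp = 5
After iteration 6: k = 5, temp = 0
After iteration 7: k = 6, temp = 1
After iteration 8: k = 7, temp = 2
After iteration 9: k = 8, temp = 3
After iteration 10: k = 9, temp = 4
After iteration 11: k = 10, temp = 5
After iteration 12: k = 11, temp = 0
After iteration 13: k = 12, temp = 1
After iteration 14: k = 13, temp = 2
After iteration 15: k = 14, temp = 3
After iteration 16: k = 15, temp = 4
After iteration 17: k = 16, temp = 5
After iteration 18: k = 17, temp = 0
Loop ends.

Final answer: 0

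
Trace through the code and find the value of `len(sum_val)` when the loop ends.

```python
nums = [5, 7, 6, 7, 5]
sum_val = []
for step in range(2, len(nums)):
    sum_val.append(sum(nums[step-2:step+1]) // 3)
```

Let's trace through this code step by step.

Initialize: nums = [5, 7, 6, 7, 5]
Initialize: sum_val = []
Entering loop: for step in range(2, len(nums)):
After iteration 1: step = 2, sum_val = [6]
After iteration 2: step = 3, sum_val = [6, 6]
After iteration 3: step = 4, sum_val = [6, 6, 6]
Loop ends.
len(sum_val) = 3

Final answer: 3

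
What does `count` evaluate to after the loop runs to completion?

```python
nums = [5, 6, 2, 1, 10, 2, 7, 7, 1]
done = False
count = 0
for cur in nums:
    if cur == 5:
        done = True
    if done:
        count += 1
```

Let's trace through this code step by step.

Initialize: nums = [5, 6, 2, 1, 10, 2, 7, 7, 1]
Initialize: done = False
Initialize: count = 0
Entering loop: for cur in nums:
After iteration 1: cur = 5, done = True, count = 1
After iteration 2: cur = 6, done = True, count = 2
After iteration 3: cur = 2, done = True, count = 3
After iteration 4: cur = 1, done = True, count = 4
After iteration 5: cur = 10, done = True, count = 5
After iteration 6: cur = 2, done = True, count = 6
After iteration 7: cur = 7, done = True, count = 7
After iteration 8: cur = 7, done = True, count = 8
After iteration 9: cur = 1, done = True, count = 9
Loop ends.

Final answer: 9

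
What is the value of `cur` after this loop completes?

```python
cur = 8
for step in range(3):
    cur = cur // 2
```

Let's trace through this code step by step.

Initialize: cur = 8
Entering loop: for step in range(3):
After iteration 1: step = 0, cur = 4
After iteration 2: step = 1, cur = 2
After iteration 3: step = 2, cur = 1
Loop ends.

Final answer: 1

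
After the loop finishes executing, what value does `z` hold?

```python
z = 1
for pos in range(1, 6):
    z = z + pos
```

Let's trace through this code step by step.

Initialize: z = 1
Entering loop: for pos in range(1, 6):
After iteration 1: pos = 1, z = 2
After iteration 2: pos = 2, z = 4
After iteration 3: pos = 3, z = 7
After iteration 4: pos = 4, z = 11
After iteration 5: pos = 5, z = 16
Loop ends.

Final answer: 16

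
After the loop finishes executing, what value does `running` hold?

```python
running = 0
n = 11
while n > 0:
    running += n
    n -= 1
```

Let's trace through this code step by step.

Initialize: running = 0
Initialize: n = 11
Entering loop: while n > 0:
After iteration 1: running = 11, n = 10
After iteration 2: running = 21, n = 9
After iteration 3: running = 30, n = 8
After iteration 4: running = 38, n = 7
After iteration 5: running = 45, n = 6
After iteration 6: running = 51, n = 5
After iteration 7: running = 56, n = 4
After iteration 8: running = 60, n = 3
After iteration 9: running = 63, n = 2
After iteration 10: running = 65, n = 1
After iteration 11: running = 66, n = 0
Loop ends.

Final answer: 66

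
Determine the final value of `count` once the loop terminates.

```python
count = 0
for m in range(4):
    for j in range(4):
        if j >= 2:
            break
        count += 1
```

Let's trace through this code step by step.

Initialize: count = 0
Entering loop: for m in range(4):
After iteration 1: m = 0, count = 2
After iteration 2: m = 1, count = 4
After iteration 3: m = 2, count = 6
After iteration 4: m = 3, count = 8
Loop ends.

Final answer: 8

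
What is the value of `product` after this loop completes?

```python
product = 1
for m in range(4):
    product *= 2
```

Let's trace through this code step by step.

Initialize: product = 1
Entering loop: for m in range(4):
After iteration 1: m = 0, product = 2
After iteration 2: m = 1, product = 4
After iteration 3: m = 2, product = 8
After iteration 4: m = 3, product = 16
Loop ends.

Final answer: 16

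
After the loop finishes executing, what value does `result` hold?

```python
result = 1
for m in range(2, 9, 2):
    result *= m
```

Let's trace through this code step by step.

Initialize: result = 1
Entering loop: for m in range(2, 9, 2):
After iteration 1: m = 2, result = 2
After iteration 2: m = 4, result = 8
After iteration 3: m = 6, result = 48
After iteration 4: m = 8, result = 384
Loop ends.

Final answer: 384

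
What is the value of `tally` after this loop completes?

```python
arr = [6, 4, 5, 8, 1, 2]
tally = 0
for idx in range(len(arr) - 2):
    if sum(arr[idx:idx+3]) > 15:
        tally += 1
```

Let's trace through this code step by step.

Initialize: arr = [6, 4, 5, 8, 1, 2]
Initialize: tally = 0
Entering loop: for idx in range(len(arr) - 2):
After iteration 1: idx = 0, tally = 0
After iteration 2: idx = 1, tally = 1
After iteration 3: idx = 2, tally = 1
After iteration 4: idx = 3, tally = 1
Loop ends.

Final answer: 1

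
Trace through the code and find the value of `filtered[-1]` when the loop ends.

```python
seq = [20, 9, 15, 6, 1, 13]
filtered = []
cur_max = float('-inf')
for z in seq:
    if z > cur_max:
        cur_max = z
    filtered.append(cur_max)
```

Let's trace through this code step by step.

Initialize: seq = [20, 9, 15, 6, 1, 13]
Initialize: filtered = []
Initialize: cur_max = -inf
Entering loop: for z in seq:
After iteration 1: z = 20, filtered = [20], cur_max = 20
After iteration 2: z = 9, filtered = [20, 20], cur_max = 20
After iteration 3: z = 15, filtered = [20, 20, 20], cur_max = 20
After iteration 4: z = 6, filtered = [20, 20, 20, 20], cur_max = 20
After iteration 5: z = 1, filtered = [20, 20, 20, 20, 20], cur_max = 20
After iteration 6: z = 13, filtered = [20, 20, 20, 20, 20, 20], cur_max = 20
Loop ends.
filtered[-1] = 20

Final answer: 20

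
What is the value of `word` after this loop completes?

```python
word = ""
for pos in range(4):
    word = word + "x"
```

Let's trace through this code step by step.

Initialize: word = ''
Entering loop: for pos in range(4):
After iteration 1: pos = 0, word = 'x'
After iteration 2: pos = 1, word = 'xx'
After iteration 3: pos = 2, word = 'xxx'
After iteration 4: pos = 3, word = 'xxxx'
Loop ends.

Final answer: 'xxxx'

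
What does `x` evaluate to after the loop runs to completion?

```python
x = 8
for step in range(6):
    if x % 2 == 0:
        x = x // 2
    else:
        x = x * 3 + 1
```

Let's trace through this code step by step.

Initialize: x = 8
Entering loop: for step in range(6):
After iteration 1: step = 0, x = 4
After iteration 2: step = 1, x = 2
After iteration 3: step = 2, x = 1
After iteration 4: step = 3, x = 4
After iteration 5: step = 4, x = 2
After iteration 6: step = 5, x = 1
Loop ends.

Final answer: 1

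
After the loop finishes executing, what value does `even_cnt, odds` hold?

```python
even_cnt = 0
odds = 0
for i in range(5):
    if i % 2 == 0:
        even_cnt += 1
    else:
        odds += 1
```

Let's trace through this code step by step.

Initialize: even_cnt = 0
Initialize: odds = 0
Entering loop: for i in range(5):
After iteration 1: i = 0, even_cnt = 1, odds = 0
After iteration 2: i = 1, even_cnt = 1, odds = 1
After iteration 3: i = 2, even_cnt = 2, odds = 1
After iteration 4: i = 3, even_cnt = 2, odds = 2
After iteration 5: i = 4, even_cnt = 3, odds = 2
Loop ends.

Final answer: 3, 2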